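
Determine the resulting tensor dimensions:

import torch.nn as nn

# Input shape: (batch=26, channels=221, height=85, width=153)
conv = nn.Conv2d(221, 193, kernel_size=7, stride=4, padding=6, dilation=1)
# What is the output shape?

Input shape: (26, 221, 85, 153)
Output shape: (26, 193, 23, 40)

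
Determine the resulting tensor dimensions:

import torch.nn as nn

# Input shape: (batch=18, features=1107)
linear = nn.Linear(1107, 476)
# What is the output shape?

Input shape: (18, 1107)
Output shape: (18, 476)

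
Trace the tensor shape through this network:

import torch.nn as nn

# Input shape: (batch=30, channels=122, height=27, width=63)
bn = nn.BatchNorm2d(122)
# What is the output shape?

Input shape: (30, 122, 27, 63)
Output shape: (30, 122, 27, 63)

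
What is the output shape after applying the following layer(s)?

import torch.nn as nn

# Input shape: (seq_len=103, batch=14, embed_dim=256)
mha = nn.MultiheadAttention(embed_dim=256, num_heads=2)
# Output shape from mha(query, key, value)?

Input shape: (103, 14, 256)
Output shape: (103, 14, 256)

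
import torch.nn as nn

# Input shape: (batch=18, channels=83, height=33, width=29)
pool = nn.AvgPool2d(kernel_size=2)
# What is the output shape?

Input shape: (18, 83, 33, 29)
Output shape: (18, 83, 16, 14)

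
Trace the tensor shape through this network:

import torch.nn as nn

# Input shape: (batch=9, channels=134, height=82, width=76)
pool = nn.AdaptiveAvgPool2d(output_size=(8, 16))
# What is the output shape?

Input shape: (9, 134, 82, 76)
Output shape: (9, 134, 8, 16)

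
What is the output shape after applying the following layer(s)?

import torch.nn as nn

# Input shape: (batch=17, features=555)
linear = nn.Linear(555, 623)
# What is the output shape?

Input shape: (17, 555)
Output shape: (17, 623)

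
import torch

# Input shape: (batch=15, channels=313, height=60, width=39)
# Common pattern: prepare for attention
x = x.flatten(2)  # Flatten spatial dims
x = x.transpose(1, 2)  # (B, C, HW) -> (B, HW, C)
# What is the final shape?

Input shape: (15, 313, 60, 39)
  -> after flatten(2): (15, 313, 2340)
Output shape: (15, 2340, 313)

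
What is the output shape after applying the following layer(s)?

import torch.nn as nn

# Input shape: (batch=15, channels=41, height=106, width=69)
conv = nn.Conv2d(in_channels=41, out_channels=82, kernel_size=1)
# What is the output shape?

Input shape: (15, 41, 106, 69)
Output shape: (15, 82, 106, 69)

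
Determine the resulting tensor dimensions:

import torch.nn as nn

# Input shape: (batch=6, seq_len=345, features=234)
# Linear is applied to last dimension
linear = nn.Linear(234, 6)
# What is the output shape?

Input shape: (6, 345, 234)
Output shape: (6, 345, 6)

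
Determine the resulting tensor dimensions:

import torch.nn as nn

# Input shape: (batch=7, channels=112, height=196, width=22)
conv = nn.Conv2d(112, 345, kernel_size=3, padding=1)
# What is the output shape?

Input shape: (7, 112, 196, 22)
Output shape: (7, 345, 196, 22)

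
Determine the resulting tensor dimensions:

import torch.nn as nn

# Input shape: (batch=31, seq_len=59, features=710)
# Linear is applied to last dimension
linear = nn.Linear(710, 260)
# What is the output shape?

Input shape: (31, 59, 710)
Output shape: (31, 59, 260)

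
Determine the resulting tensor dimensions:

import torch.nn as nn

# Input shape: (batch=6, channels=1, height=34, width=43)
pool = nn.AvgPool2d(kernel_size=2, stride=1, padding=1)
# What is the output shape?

Input shape: (6, 1, 34, 43)
Output shape: (6, 1, 35, 44)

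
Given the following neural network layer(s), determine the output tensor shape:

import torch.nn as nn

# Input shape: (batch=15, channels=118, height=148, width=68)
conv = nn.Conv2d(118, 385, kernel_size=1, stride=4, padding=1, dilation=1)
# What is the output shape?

Input shape: (15, 118, 148, 68)
Output shape: (15, 385, 38, 18)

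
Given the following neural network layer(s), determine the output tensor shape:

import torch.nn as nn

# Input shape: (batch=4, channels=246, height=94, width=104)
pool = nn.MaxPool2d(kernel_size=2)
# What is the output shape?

Input shape: (4, 246, 94, 104)
Output shape: (4, 246, 47, 52)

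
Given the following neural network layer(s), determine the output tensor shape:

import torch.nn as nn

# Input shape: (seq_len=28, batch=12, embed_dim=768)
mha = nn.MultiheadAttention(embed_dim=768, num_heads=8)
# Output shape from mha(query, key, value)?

Input shape: (28, 12, 768)
Output shape: (28, 12, 768)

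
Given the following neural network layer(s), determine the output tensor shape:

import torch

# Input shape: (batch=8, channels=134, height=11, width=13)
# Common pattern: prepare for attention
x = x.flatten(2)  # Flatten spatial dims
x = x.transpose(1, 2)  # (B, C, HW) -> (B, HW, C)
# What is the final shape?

Input shape: (8, 134, 11, 13)
  -> after flatten(2): (8, 134, 143)
Output shape: (8, 143, 134)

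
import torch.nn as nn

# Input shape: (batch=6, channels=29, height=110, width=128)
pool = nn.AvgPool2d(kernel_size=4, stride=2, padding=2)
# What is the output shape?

Input shape: (6, 29, 110, 128)
Output shape: (6, 29, 56, 65)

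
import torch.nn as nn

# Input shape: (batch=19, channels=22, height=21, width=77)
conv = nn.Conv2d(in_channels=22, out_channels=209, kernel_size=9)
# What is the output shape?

Input shape: (19, 22, 21, 77)
Output shape: (19, 209, 13, 69)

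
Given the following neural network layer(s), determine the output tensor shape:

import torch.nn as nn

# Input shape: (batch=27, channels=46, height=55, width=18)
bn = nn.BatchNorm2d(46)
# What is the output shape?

Input shape: (27, 46, 55, 18)
Output shape: (27, 46, 55, 18)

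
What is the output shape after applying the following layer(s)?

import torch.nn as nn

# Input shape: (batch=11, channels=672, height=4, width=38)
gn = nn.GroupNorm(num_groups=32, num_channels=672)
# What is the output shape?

Input shape: (11, 672, 4, 38)
Output shape: (11, 672, 4, 38)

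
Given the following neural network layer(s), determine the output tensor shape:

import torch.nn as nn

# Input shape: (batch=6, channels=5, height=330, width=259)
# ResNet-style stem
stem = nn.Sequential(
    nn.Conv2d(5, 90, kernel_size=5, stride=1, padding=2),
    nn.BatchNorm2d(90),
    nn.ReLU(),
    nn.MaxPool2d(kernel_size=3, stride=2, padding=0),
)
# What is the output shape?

Input shape: (6, 5, 330, 259)
  -> after Conv2d 5x5 stride=1: (6, 90, 330, 259)
Output shape: (6, 90, 164, 129)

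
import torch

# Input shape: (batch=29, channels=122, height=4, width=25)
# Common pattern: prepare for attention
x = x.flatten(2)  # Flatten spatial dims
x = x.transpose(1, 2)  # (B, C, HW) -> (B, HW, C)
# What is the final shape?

Input shape: (29, 122, 4, 25)
  -> after flatten(2): (29, 122, 100)
Output shape: (29, 100, 122)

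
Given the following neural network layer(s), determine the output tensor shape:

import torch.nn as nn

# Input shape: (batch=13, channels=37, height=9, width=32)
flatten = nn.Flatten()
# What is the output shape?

Input shape: (13, 37, 9, 32)
Output shape: (13, 10656)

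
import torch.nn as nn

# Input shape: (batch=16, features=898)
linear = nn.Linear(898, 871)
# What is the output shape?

Input shape: (16, 898)
Output shape: (16, 871)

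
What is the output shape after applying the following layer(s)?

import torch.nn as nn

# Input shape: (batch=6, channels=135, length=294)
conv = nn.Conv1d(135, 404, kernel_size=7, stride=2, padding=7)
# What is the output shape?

Input shape: (6, 135, 294)
Output shape: (6, 404, 151)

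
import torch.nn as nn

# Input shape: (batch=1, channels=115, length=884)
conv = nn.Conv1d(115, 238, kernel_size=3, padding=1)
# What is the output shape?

Input shape: (1, 115, 884)
Output shape: (1, 238, 884)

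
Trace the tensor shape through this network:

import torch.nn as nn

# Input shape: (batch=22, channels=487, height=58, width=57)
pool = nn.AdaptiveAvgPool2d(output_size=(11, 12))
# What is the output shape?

Input shape: (22, 487, 58, 57)
Output shape: (22, 487, 11, 12)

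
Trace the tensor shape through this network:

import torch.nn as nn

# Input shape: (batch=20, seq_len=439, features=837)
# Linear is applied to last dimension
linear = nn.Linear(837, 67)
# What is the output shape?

Input shape: (20, 439, 837)
Output shape: (20, 439, 67)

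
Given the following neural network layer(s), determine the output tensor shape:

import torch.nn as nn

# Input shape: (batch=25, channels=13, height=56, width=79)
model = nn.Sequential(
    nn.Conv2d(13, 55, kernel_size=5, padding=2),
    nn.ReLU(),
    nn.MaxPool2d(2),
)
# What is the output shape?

Input shape: (25, 13, 56, 79)
  -> after Conv2d: (25, 55, 56, 79)
  -> after ReLU: (25, 55, 56, 79)
Output shape: (25, 55, 28, 39)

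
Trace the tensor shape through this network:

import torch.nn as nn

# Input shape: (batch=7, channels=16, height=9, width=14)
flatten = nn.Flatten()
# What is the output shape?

Input shape: (7, 16, 9, 14)
Output shape: (7, 2016)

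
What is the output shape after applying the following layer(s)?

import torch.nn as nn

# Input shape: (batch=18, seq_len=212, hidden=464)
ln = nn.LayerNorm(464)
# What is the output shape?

Input shape: (18, 212, 464)
Output shape: (18, 212, 464)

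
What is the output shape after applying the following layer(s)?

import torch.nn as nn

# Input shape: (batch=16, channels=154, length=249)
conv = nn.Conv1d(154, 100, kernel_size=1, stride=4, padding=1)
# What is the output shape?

Input shape: (16, 154, 249)
Output shape: (16, 100, 63)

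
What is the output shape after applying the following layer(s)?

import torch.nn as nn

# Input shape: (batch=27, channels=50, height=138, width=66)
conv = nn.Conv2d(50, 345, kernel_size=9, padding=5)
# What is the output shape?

Input shape: (27, 50, 138, 66)
Output shape: (27, 345, 140, 68)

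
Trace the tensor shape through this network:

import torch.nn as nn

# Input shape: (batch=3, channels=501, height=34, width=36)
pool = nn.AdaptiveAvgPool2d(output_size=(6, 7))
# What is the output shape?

Input shape: (3, 501, 34, 36)
Output shape: (3, 501, 6, 7)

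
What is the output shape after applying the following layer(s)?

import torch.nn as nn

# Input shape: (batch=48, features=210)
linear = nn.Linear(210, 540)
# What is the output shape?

Input shape: (48, 210)
Output shape: (48, 540)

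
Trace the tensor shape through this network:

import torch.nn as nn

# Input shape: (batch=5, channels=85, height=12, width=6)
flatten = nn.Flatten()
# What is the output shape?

Input shape: (5, 85, 12, 6)
Output shape: (5, 6120)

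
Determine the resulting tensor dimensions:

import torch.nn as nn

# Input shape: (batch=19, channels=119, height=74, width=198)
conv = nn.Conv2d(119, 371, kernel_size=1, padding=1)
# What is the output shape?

Input shape: (19, 119, 74, 198)
Output shape: (19, 371, 76, 200)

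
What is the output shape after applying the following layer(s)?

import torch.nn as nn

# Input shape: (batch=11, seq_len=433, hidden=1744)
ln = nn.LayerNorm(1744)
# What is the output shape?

Input shape: (11, 433, 1744)
Output shape: (11, 433, 1744)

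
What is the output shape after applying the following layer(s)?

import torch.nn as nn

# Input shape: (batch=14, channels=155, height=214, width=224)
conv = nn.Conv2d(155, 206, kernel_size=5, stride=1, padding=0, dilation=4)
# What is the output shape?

Input shape: (14, 155, 214, 224)
Output shape: (14, 206, 198, 208)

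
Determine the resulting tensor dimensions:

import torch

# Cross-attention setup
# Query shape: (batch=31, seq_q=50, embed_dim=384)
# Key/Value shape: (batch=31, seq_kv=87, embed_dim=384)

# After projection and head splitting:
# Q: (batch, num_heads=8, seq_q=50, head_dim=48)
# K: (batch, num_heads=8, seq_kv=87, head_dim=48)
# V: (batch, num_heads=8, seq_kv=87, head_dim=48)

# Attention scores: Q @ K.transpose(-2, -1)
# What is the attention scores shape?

Input shape: (31, 50, 384)
Output shape: (31, 8, 50, 87)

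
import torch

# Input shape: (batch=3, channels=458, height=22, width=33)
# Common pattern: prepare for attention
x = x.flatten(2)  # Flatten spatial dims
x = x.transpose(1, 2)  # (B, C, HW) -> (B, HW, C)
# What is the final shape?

Input shape: (3, 458, 22, 33)
  -> after flatten(2): (3, 458, 726)
Output shape: (3, 726, 458)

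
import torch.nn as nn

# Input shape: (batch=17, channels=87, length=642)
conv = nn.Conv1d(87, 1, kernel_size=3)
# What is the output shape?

Input shape: (17, 87, 642)
Output shape: (17, 1, 640)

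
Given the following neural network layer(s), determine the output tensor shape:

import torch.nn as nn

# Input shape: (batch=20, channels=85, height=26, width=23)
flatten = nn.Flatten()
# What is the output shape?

Input shape: (20, 85, 26, 23)
Output shape: (20, 50830)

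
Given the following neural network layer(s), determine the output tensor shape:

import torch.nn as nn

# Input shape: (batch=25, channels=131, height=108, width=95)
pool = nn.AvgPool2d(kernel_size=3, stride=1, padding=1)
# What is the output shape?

Input shape: (25, 131, 108, 95)
Output shape: (25, 131, 108, 95)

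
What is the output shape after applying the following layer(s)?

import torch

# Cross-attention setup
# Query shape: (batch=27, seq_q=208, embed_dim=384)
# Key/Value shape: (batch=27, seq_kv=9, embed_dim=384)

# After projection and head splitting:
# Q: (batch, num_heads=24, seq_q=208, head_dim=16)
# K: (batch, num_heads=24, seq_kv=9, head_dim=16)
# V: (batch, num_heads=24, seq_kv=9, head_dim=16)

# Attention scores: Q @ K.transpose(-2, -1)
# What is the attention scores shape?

Input shape: (27, 208, 384)
Output shape: (27, 24, 208, 9)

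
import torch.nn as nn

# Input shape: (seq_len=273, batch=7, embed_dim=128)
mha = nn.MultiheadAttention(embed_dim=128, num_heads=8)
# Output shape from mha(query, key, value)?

Input shape: (273, 7, 128)
Output shape: (273, 7, 128)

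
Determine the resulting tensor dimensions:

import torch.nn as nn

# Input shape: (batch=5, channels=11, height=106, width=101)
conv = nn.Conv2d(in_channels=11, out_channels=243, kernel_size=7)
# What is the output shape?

Input shape: (5, 11, 106, 101)
Output shape: (5, 243, 100, 95)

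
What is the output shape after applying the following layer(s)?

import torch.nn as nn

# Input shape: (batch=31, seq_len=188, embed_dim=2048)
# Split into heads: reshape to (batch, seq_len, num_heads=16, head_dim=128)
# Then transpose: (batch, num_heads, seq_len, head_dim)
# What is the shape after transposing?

Input shape: (31, 188, 2048)
  -> after reshape: (31, 188, 16, 128)
Output shape: (31, 16, 188, 128)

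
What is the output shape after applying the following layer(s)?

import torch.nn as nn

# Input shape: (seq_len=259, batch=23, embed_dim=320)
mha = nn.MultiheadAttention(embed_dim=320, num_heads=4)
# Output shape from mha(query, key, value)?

Input shape: (259, 23, 320)
Output shape: (259, 23, 320)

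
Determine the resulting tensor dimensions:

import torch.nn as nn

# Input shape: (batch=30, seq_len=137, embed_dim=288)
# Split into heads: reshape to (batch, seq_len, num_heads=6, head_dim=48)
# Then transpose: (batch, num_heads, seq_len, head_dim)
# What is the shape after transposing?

Input shape: (30, 137, 288)
  -> after reshape: (30, 137, 6, 48)
Output shape: (30, 6, 137, 48)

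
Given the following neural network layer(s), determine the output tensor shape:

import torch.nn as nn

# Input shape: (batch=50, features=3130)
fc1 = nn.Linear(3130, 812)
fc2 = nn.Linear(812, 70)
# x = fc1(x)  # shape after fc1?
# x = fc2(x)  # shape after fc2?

Input shape: (50, 3130)
  -> after fc1: (50, 812)
Output shape: (50, 70)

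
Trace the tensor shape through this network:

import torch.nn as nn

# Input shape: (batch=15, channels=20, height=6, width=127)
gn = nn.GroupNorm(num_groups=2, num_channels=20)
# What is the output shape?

Input shape: (15, 20, 6, 127)
Output shape: (15, 20, 6, 127)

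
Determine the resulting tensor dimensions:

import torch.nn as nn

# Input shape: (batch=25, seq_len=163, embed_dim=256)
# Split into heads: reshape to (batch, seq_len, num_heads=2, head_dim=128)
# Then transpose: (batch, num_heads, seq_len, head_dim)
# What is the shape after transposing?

Input shape: (25, 163, 256)
  -> after reshape: (25, 163, 2, 128)
Output shape: (25, 2, 163, 128)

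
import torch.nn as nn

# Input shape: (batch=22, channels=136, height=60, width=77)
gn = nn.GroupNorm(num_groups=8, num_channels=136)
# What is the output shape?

Input shape: (22, 136, 60, 77)
Output shape: (22, 136, 60, 77)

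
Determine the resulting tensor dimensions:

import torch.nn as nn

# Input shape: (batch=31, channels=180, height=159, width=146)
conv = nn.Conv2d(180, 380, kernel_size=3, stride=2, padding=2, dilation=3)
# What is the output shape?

Input shape: (31, 180, 159, 146)
Output shape: (31, 380, 79, 72)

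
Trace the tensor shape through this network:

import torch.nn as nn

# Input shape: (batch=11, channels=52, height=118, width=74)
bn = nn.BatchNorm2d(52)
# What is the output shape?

Input shape: (11, 52, 118, 74)
Output shape: (11, 52, 118, 74)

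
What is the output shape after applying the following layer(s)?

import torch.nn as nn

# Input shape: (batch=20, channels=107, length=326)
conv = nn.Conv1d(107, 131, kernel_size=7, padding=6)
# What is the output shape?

Input shape: (20, 107, 326)
Output shape: (20, 131, 332)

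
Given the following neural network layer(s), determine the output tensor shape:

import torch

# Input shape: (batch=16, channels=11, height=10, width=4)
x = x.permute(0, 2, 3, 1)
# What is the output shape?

Input shape: (16, 11, 10, 4)
Output shape: (16, 10, 4, 11)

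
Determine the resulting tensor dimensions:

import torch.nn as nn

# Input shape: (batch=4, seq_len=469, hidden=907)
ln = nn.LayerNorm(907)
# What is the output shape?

Input shape: (4, 469, 907)
Output shape: (4, 469, 907)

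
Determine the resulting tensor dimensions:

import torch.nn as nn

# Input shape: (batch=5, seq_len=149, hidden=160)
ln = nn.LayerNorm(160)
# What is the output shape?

Input shape: (5, 149, 160)
Output shape: (5, 149, 160)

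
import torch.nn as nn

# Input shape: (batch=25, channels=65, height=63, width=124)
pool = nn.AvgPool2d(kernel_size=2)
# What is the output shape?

Input shape: (25, 65, 63, 124)
Output shape: (25, 65, 31, 62)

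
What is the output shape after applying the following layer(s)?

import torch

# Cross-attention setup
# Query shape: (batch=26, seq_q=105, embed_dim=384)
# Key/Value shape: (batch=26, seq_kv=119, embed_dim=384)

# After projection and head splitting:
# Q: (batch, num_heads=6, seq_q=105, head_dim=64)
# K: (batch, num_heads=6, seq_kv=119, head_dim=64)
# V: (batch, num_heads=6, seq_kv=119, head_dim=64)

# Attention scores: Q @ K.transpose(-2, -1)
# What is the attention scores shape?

Input shape: (26, 105, 384)
Output shape: (26, 6, 105, 119)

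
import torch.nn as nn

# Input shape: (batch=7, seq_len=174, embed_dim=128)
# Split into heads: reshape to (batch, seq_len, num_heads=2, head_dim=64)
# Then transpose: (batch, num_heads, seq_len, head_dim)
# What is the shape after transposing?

Input shape: (7, 174, 128)
  -> after reshape: (7, 174, 2, 64)
Output shape: (7, 2, 174, 64)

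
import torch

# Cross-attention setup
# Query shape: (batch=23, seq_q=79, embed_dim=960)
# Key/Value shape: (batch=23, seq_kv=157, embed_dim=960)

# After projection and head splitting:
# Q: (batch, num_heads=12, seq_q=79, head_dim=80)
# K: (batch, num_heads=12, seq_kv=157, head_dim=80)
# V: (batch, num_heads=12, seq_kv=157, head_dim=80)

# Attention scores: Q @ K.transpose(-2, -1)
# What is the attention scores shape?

Input shape: (23, 79, 960)
Output shape: (23, 12, 79, 157)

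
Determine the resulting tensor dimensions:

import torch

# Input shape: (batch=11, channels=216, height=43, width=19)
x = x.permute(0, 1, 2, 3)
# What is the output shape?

Input shape: (11, 216, 43, 19)
Output shape: (11, 216, 43, 19)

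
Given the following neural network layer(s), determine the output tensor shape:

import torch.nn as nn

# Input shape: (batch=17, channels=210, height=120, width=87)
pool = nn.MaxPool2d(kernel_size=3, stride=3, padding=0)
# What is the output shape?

Input shape: (17, 210, 120, 87)
Output shape: (17, 210, 40, 29)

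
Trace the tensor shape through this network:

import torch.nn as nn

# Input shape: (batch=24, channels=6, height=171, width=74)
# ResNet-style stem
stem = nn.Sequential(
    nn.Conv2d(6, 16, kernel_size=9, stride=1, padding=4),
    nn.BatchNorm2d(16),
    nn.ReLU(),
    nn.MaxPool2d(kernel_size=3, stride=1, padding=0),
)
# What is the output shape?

Input shape: (24, 6, 171, 74)
  -> after Conv2d 9x9 stride=1: (24, 16, 171, 74)
Output shape: (24, 16, 169, 72)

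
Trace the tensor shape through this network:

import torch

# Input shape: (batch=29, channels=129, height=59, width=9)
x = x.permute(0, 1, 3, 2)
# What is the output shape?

Input shape: (29, 129, 59, 9)
Output shape: (29, 129, 9, 59)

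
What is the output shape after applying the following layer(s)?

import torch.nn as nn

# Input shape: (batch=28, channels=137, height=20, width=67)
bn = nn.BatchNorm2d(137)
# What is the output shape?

Input shape: (28, 137, 20, 67)
Output shape: (28, 137, 20, 67)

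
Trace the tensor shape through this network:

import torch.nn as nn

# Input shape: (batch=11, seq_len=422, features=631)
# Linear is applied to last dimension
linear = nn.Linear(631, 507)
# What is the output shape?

Input shape: (11, 422, 631)
Output shape: (11, 422, 507)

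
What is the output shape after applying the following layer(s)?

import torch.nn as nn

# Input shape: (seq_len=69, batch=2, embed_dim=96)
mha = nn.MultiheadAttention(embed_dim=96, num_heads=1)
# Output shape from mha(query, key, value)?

Input shape: (69, 2, 96)
Output shape: (69, 2, 96)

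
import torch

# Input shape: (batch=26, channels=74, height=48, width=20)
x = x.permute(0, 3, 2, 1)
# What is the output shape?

Input shape: (26, 74, 48, 20)
Output shape: (26, 20, 48, 74)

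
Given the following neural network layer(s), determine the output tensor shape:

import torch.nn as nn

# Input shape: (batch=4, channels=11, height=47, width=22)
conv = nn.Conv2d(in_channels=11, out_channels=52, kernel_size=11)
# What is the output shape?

Input shape: (4, 11, 47, 22)
Output shape: (4, 52, 37, 12)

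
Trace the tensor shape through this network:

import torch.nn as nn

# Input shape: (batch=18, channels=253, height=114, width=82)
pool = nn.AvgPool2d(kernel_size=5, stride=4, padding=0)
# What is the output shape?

Input shape: (18, 253, 114, 82)
Output shape: (18, 253, 28, 20)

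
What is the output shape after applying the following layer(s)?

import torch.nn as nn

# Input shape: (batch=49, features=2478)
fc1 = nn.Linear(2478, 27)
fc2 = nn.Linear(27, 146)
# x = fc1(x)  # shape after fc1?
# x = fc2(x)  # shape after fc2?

Input shape: (49, 2478)
  -> after fc1: (49, 27)
Output shape: (49, 146)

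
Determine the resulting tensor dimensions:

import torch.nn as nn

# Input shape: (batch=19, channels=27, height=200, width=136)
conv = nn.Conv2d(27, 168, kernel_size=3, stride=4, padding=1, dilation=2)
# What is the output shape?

Input shape: (19, 27, 200, 136)
Output shape: (19, 168, 50, 34)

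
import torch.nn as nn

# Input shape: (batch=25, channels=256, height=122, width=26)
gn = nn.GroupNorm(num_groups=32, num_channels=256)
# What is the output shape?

Input shape: (25, 256, 122, 26)
Output shape: (25, 256, 122, 26)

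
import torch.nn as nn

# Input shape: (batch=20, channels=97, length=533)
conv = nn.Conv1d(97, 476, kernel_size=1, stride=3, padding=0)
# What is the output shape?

Input shape: (20, 97, 533)
Output shape: (20, 476, 178)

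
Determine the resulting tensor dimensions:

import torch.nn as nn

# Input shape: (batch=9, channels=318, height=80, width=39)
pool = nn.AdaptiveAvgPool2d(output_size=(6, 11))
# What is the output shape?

Input shape: (9, 318, 80, 39)
Output shape: (9, 318, 6, 11)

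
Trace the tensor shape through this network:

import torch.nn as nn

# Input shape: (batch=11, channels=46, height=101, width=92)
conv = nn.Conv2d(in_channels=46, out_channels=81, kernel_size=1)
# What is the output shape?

Input shape: (11, 46, 101, 92)
Output shape: (11, 81, 101, 92)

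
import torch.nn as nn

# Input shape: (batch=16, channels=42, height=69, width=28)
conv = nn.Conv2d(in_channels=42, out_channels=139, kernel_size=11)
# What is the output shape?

Input shape: (16, 42, 69, 28)
Output shape: (16, 139, 59, 18)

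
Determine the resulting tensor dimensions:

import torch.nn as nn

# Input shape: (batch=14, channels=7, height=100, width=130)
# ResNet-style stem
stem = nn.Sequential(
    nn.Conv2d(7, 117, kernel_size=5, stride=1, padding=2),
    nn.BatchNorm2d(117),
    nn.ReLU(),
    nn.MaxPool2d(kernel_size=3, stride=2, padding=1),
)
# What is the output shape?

Input shape: (14, 7, 100, 130)
  -> after Conv2d 5x5 stride=1: (14, 117, 100, 130)
Output shape: (14, 117, 50, 65)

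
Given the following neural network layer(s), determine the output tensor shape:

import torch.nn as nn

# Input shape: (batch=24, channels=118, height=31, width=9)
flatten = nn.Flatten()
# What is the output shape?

Input shape: (24, 118, 31, 9)
Output shape: (24, 32922)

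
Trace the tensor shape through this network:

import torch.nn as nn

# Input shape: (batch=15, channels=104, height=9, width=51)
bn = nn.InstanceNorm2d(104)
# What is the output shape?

Input shape: (15, 104, 9, 51)
Output shape: (15, 104, 9, 51)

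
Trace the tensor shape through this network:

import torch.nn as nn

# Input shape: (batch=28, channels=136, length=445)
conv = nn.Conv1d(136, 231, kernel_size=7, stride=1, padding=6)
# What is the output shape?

Input shape: (28, 136, 445)
Output shape: (28, 231, 451)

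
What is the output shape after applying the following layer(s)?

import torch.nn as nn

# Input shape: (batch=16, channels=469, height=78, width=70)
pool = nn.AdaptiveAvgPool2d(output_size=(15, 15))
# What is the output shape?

Input shape: (16, 469, 78, 70)
Output shape: (16, 469, 15, 15)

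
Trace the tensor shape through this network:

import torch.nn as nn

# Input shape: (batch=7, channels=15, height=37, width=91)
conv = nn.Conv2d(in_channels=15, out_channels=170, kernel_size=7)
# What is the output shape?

Input shape: (7, 15, 37, 91)
Output shape: (7, 170, 31, 85)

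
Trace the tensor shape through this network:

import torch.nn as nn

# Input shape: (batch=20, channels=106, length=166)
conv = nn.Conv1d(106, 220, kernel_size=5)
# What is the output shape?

Input shape: (20, 106, 166)
Output shape: (20, 220, 162)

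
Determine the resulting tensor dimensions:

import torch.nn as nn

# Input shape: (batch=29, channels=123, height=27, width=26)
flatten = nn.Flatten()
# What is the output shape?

Input shape: (29, 123, 27, 26)
Output shape: (29, 86346)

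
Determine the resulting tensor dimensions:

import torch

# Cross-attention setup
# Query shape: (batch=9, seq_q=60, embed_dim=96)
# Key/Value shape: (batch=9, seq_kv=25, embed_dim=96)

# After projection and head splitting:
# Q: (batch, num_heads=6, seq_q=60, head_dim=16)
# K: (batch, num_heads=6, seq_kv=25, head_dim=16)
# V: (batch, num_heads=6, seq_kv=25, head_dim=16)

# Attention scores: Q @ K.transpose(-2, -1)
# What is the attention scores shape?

Input shape: (9, 60, 96)
Output shape: (9, 6, 60, 25)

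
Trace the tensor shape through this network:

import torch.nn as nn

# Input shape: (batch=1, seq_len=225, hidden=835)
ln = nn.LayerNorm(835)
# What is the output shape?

Input shape: (1, 225, 835)
Output shape: (1, 225, 835)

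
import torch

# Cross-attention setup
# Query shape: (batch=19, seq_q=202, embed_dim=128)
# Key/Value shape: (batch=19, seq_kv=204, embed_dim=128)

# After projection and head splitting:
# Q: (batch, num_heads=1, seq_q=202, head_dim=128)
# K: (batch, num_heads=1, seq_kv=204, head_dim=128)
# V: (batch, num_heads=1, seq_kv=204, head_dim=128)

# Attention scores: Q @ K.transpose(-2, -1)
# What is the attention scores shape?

Input shape: (19, 202, 128)
Output shape: (19, 1, 202, 204)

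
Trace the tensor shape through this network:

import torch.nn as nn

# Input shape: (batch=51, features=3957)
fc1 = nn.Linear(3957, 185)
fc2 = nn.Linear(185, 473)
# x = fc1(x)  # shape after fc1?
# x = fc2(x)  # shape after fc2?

Input shape: (51, 3957)
  -> after fc1: (51, 185)
Output shape: (51, 473)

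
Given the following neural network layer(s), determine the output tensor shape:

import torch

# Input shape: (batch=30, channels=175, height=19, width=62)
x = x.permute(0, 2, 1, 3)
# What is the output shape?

Input shape: (30, 175, 19, 62)
Output shape: (30, 19, 175, 62)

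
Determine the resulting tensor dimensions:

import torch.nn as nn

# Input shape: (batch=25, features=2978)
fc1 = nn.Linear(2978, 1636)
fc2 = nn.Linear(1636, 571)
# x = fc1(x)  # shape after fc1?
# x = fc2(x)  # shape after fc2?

Input shape: (25, 2978)
  -> after fc1: (25, 1636)
Output shape: (25, 571)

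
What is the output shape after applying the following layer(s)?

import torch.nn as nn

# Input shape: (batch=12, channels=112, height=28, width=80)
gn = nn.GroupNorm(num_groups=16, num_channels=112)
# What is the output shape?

Input shape: (12, 112, 28, 80)
Output shape: (12, 112, 28, 80)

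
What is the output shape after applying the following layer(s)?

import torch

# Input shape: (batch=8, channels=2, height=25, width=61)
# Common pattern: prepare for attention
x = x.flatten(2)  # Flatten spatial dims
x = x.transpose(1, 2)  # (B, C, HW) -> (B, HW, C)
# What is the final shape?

Input shape: (8, 2, 25, 61)
  -> after flatten(2): (8, 2, 1525)
Output shape: (8, 1525, 2)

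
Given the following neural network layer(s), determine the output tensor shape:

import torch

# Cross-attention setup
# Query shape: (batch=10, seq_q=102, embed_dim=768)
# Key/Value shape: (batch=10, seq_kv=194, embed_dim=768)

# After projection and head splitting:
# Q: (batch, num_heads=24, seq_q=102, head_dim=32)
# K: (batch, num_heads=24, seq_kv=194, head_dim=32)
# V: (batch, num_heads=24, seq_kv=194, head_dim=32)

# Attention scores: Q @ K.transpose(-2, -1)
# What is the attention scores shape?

Input shape: (10, 102, 768)
Output shape: (10, 24, 102, 194)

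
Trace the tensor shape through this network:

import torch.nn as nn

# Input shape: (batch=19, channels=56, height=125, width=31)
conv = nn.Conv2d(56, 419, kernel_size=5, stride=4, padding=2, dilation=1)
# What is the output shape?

Input shape: (19, 56, 125, 31)
Output shape: (19, 419, 32, 8)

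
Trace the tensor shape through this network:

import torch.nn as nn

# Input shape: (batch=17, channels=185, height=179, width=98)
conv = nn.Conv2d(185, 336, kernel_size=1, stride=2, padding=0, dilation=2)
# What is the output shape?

Input shape: (17, 185, 179, 98)
Output shape: (17, 336, 90, 49)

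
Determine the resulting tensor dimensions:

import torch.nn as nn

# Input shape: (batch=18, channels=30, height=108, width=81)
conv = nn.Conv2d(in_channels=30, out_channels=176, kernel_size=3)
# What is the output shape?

Input shape: (18, 30, 108, 81)
Output shape: (18, 176, 106, 79)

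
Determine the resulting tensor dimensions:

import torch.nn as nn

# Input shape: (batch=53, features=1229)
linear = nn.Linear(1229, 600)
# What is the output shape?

Input shape: (53, 1229)
Output shape: (53, 600)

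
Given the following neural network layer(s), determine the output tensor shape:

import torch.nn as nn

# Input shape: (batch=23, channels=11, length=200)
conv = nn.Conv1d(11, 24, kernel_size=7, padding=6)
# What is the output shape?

Input shape: (23, 11, 200)
Output shape: (23, 24, 206)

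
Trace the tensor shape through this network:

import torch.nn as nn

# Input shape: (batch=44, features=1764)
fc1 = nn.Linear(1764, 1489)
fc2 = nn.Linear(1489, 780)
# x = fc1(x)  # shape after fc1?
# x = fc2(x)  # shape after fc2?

Input shape: (44, 1764)
  -> after fc1: (44, 1489)
Output shape: (44, 780)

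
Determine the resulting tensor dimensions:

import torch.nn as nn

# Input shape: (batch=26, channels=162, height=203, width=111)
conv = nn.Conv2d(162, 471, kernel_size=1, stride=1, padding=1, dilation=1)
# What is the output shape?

Input shape: (26, 162, 203, 111)
Output shape: (26, 471, 205, 113)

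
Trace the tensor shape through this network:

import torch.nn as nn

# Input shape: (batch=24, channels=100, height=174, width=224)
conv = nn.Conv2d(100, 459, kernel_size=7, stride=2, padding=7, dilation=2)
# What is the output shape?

Input shape: (24, 100, 174, 224)
Output shape: (24, 459, 88, 113)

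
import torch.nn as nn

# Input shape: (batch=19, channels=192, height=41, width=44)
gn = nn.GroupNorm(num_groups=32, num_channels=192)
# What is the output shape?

Input shape: (19, 192, 41, 44)
Output shape: (19, 192, 41, 44)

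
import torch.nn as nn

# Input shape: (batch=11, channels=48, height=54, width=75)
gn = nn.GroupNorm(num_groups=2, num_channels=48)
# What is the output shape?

Input shape: (11, 48, 54, 75)
Output shape: (11, 48, 54, 75)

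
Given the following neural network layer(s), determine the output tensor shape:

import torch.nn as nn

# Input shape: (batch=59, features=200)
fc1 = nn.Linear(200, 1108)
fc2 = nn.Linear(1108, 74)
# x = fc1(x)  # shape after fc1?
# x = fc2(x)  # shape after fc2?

Input shape: (59, 200)
  -> after fc1: (59, 1108)
Output shape: (59, 74)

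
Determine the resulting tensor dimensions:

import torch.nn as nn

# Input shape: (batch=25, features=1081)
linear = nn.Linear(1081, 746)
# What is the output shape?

Input shape: (25, 1081)
Output shape: (25, 746)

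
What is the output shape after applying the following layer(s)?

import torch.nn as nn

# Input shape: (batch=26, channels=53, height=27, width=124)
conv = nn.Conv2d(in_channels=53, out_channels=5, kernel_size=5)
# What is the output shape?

Input shape: (26, 53, 27, 124)
Output shape: (26, 5, 23, 120)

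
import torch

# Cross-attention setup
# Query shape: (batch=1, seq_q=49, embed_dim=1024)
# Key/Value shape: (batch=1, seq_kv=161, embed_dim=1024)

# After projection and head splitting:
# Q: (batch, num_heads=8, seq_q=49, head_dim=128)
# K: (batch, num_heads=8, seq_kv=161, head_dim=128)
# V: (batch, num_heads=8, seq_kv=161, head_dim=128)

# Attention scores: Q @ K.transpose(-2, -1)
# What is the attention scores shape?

Input shape: (1, 49, 1024)
Output shape: (1, 8, 49, 161)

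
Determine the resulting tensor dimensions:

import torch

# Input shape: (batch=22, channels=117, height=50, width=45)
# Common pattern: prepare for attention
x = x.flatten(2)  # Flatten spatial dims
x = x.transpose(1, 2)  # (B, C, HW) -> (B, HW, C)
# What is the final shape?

Input shape: (22, 117, 50, 45)
  -> after flatten(2): (22, 117, 2250)
Output shape: (22, 2250, 117)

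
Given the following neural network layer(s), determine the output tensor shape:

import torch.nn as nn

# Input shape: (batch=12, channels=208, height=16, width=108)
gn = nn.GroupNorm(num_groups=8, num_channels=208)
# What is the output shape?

Input shape: (12, 208, 16, 108)
Output shape: (12, 208, 16, 108)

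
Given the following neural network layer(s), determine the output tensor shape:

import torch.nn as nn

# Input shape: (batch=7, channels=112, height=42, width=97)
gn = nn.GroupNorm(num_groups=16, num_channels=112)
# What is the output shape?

Input shape: (7, 112, 42, 97)
Output shape: (7, 112, 42, 97)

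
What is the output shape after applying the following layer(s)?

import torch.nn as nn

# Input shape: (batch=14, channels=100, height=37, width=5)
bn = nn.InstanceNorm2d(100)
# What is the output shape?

Input shape: (14, 100, 37, 5)
Output shape: (14, 100, 37, 5)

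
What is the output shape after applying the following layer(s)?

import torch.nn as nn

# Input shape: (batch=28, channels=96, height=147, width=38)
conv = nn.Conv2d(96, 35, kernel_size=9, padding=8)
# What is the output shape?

Input shape: (28, 96, 147, 38)
Output shape: (28, 35, 155, 46)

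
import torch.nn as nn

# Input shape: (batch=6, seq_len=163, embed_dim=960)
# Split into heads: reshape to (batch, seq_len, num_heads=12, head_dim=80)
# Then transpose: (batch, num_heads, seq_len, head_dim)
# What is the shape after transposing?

Input shape: (6, 163, 960)
  -> after reshape: (6, 163, 12, 80)
Output shape: (6, 12, 163, 80)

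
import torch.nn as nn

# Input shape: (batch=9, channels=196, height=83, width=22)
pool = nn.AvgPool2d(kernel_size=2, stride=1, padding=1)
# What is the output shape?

Input shape: (9, 196, 83, 22)
Output shape: (9, 196, 84, 23)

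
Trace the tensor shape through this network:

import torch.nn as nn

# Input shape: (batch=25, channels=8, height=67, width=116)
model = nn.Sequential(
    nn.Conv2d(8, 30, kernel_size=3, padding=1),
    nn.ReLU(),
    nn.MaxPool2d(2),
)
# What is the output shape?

Input shape: (25, 8, 67, 116)
  -> after Conv2d: (25, 30, 67, 116)
  -> after ReLU: (25, 30, 67, 116)
Output shape: (25, 30, 33, 58)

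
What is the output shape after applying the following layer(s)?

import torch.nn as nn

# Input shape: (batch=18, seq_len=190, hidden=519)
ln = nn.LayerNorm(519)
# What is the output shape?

Input shape: (18, 190, 519)
Output shape: (18, 190, 519)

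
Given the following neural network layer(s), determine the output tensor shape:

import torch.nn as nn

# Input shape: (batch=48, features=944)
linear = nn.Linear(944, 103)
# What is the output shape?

Input shape: (48, 944)
Output shape: (48, 103)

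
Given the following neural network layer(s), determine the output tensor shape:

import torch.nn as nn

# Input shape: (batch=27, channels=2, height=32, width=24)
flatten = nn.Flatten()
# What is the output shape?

Input shape: (27, 2, 32, 24)
Output shape: (27, 1536)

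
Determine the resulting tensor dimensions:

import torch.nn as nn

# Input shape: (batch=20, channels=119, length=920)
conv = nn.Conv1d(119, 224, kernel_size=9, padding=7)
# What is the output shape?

Input shape: (20, 119, 920)
Output shape: (20, 224, 926)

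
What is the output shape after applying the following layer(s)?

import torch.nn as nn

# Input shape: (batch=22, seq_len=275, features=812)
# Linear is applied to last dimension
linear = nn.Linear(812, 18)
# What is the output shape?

Input shape: (22, 275, 812)
Output shape: (22, 275, 18)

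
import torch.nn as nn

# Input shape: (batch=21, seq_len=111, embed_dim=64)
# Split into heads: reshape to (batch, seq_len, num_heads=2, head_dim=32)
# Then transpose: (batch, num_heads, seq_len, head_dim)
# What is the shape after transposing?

Input shape: (21, 111, 64)
  -> after reshape: (21, 111, 2, 32)
Output shape: (21, 2, 111, 32)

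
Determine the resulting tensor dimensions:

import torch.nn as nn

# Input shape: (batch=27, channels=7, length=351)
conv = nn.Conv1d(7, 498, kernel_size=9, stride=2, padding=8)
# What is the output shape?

Input shape: (27, 7, 351)
Output shape: (27, 498, 180)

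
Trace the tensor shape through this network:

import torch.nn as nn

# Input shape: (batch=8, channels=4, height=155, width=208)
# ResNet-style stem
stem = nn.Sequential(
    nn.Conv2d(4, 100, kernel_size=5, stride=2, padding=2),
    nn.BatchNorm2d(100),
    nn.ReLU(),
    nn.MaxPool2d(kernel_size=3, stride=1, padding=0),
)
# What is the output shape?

Input shape: (8, 4, 155, 208)
  -> after Conv2d 5x5 stride=2: (8, 100, 78, 104)
Output shape: (8, 100, 76, 102)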